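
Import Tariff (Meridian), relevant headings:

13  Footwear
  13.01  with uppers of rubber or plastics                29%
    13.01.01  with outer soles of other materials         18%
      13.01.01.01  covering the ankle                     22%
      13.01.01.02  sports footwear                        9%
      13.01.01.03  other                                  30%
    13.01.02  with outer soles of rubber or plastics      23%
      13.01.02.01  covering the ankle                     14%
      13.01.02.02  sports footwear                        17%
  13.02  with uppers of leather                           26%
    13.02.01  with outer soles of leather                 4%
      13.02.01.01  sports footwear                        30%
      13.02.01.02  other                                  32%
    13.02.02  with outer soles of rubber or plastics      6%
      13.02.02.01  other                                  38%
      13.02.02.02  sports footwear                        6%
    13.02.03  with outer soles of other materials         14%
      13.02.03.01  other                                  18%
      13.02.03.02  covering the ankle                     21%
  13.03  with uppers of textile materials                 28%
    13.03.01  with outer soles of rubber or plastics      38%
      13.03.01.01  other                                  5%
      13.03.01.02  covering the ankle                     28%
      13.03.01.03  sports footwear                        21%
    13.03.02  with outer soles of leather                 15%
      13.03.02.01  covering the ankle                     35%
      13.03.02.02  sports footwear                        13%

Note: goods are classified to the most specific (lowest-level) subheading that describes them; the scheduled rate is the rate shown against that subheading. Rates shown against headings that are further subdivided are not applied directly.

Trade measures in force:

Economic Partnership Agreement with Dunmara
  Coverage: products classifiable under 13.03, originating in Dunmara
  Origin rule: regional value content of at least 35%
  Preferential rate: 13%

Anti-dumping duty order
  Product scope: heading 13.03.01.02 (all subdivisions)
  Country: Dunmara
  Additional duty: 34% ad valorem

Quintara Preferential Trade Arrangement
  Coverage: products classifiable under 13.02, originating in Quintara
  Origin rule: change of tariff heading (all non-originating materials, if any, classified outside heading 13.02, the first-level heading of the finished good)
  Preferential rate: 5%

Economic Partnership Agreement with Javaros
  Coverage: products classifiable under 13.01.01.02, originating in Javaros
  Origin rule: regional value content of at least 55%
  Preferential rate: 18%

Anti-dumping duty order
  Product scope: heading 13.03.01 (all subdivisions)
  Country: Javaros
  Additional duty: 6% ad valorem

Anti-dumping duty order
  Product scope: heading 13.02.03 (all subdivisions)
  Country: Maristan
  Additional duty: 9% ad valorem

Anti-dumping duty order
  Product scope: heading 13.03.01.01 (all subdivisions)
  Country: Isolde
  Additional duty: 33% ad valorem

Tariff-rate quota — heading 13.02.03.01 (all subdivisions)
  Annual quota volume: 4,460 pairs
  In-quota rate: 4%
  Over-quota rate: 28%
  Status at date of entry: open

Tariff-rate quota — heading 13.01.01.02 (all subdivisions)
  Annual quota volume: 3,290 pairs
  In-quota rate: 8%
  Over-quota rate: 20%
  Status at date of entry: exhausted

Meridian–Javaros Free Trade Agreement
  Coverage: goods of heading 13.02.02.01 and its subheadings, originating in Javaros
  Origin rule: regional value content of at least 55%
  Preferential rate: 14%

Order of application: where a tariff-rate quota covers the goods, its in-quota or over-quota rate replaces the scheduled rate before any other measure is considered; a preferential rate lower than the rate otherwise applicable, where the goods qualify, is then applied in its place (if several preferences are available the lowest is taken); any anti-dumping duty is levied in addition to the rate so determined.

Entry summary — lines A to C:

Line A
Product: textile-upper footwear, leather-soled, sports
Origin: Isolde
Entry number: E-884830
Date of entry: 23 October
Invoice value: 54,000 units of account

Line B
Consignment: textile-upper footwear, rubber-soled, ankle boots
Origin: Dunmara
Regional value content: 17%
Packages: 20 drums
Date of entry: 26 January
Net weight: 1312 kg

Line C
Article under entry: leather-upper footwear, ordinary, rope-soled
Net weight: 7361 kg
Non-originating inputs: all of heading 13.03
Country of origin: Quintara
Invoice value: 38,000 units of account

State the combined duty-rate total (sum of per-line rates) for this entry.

Line A: textile-upper → 13.03; leather-soled → 13.03.02; sports → 13.03.02.02. Scheduled 13%. No special measure applies. → 13%.
Line B: textile-upper → 13.03; rubber-soled → 13.03.01; ankle boots → 13.03.01.02. Scheduled 28%. Dunmara agreement on 13.03: RVC < 35%; anti-dumping (Dunmara, 13.03.01.02): +34%; total 28% + 34% = 62%. → 62%.
Line C: leather-upper → 13.02; rope-soled → 13.02.03; ordinary → 13.02.03.01. Scheduled 18%. quota on 13.02.03.01 open → in-quota 4%; Quintara agreement on 13.02: CTH met → 5% available; preference 5% not lower than 4% → no reduction. → 4%.
Sum: 13% + 62% + 4% = 79%.

79%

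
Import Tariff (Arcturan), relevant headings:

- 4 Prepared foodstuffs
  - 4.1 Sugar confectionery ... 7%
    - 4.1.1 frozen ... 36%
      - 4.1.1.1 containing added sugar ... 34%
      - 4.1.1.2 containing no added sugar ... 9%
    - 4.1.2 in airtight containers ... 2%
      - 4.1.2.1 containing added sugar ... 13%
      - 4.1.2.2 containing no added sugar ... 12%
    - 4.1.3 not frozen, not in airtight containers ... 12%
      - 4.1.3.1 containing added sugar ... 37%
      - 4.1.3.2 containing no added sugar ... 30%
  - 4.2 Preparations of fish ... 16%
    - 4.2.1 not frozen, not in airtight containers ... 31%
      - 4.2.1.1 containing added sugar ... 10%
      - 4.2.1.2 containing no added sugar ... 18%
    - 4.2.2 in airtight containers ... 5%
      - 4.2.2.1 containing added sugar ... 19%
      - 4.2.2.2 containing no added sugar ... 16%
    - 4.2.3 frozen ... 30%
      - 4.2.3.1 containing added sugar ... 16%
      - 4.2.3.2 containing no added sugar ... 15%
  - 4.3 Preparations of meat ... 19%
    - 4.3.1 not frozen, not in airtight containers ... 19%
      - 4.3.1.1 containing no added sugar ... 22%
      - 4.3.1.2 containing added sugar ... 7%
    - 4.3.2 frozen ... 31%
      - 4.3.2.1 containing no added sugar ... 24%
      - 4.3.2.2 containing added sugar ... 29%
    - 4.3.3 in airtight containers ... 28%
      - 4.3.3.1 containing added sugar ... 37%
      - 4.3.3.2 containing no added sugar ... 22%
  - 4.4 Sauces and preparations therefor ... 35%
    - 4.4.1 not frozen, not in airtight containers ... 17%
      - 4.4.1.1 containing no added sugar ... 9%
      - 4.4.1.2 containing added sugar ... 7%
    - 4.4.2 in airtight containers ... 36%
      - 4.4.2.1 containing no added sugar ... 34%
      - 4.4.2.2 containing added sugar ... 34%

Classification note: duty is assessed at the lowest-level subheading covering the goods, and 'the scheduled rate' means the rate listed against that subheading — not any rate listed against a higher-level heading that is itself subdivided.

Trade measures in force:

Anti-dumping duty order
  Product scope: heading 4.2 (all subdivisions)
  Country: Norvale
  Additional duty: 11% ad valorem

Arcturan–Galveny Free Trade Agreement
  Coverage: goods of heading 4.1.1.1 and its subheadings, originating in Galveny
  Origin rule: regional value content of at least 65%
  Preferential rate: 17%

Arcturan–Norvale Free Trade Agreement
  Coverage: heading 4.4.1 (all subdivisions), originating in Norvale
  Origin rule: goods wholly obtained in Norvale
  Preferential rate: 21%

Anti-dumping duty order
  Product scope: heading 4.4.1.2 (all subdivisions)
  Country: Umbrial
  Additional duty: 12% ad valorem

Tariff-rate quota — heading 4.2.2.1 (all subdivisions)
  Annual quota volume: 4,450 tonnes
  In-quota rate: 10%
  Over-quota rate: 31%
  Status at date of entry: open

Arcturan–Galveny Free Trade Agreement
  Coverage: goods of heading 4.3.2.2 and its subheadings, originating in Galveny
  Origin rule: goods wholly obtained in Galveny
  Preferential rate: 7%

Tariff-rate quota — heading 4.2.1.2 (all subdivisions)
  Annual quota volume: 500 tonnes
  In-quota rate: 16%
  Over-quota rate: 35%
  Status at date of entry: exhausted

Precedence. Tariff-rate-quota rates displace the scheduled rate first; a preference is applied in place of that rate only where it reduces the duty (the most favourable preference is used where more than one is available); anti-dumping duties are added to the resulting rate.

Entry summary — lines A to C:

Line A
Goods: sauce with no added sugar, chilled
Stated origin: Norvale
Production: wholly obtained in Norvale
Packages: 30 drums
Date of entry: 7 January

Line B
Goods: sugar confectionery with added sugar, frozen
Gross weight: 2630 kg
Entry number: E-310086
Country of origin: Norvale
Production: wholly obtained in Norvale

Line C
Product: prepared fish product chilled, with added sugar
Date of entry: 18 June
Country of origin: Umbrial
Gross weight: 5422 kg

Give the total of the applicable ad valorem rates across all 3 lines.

Line A: sauce → 4.4; chilled → 4.4.1; with no added sugar → 4.4.1.1. Scheduled 9%. Norvale agreement on 4.4.1: wholly obtained → 21% available; preference 21% not lower than 9% → no reduction. → 9%.
Line B: sugar confectionery → 4.1; frozen → 4.1.1; with added sugar → 4.1.1.1. Scheduled 34%. Norvale agreement on 4.4.1: 4.1.1.1 not covered. → 34%.
Line C: prepared fish product → 4.2; chilled → 4.2.1; with added sugar → 4.2.1.1. Scheduled 10%. No special measure applies. → 10%.
Sum: 9% + 34% + 10% = 53%.

53%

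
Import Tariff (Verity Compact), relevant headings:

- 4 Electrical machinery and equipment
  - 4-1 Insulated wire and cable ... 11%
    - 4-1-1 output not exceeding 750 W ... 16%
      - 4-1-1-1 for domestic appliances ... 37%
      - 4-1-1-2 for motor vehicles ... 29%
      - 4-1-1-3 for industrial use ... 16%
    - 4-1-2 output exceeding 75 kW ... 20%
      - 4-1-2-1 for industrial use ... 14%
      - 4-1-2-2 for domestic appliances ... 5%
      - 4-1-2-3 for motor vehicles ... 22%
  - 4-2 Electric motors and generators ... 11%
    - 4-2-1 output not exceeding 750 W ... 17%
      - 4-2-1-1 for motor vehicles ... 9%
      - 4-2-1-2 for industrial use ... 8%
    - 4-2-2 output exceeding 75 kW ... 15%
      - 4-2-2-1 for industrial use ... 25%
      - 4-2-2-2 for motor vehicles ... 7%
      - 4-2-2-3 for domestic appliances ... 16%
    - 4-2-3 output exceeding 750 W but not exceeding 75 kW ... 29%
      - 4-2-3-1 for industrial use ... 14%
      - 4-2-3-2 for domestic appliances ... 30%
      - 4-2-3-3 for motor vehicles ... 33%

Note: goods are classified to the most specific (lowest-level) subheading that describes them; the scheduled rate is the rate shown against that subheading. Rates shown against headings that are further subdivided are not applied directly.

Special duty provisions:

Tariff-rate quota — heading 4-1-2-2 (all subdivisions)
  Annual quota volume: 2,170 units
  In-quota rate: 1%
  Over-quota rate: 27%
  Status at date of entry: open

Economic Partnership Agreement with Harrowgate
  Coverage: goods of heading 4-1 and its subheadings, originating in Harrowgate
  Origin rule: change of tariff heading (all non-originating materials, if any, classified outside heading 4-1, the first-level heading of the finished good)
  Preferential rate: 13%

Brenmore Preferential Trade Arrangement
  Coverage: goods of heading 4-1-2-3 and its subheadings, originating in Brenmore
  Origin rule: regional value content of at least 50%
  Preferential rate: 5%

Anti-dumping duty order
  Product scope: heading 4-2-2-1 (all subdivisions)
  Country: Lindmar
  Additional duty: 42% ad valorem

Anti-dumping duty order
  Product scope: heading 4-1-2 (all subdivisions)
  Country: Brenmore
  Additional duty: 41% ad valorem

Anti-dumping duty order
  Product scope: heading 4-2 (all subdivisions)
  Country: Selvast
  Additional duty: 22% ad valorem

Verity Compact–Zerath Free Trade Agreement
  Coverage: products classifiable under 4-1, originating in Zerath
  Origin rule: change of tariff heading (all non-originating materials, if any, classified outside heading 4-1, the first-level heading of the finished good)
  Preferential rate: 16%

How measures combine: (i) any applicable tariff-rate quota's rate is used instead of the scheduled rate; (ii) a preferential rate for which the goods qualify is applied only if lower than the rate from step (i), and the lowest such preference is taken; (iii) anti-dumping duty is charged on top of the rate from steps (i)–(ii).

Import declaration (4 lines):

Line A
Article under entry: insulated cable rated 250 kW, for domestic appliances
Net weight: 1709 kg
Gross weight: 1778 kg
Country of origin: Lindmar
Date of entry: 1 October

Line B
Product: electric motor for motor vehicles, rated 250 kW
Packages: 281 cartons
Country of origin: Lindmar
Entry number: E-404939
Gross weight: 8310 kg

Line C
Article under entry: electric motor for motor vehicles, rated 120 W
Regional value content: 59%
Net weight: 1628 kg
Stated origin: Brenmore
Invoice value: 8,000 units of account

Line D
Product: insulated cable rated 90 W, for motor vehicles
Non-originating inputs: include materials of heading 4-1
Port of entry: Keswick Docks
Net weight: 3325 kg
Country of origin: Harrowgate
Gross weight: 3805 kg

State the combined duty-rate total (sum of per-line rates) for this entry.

46%

Line A: insulated cable → 4-1; rated 250 kW → 4-1-2; for domestic appliances → 4-1-2-2. Scheduled 5%. quota on 4-1-2-2 open → in-quota 1%. → 1%.
Line B: electric motor → 4-2; rated 250 kW → 4-2-2; for motor vehicles → 4-2-2-2. Scheduled 7%. No special measure applies. → 7%.
Line C: electric motor → 4-2; rated 120 W → 4-2-1; for motor vehicles → 4-2-1-1. Scheduled 9%. Brenmore agreement on 4-1-2-3: 4-2-1-1 not covered. → 9%.
Line D: insulated cable → 4-1; rated 90 W → 4-1-1; for motor vehicles → 4-1-1-2. Scheduled 29%. Harrowgate agreement on 4-1: CTH not met. → 29%.
Sum: 1% + 7% + 9% + 29% = 46%.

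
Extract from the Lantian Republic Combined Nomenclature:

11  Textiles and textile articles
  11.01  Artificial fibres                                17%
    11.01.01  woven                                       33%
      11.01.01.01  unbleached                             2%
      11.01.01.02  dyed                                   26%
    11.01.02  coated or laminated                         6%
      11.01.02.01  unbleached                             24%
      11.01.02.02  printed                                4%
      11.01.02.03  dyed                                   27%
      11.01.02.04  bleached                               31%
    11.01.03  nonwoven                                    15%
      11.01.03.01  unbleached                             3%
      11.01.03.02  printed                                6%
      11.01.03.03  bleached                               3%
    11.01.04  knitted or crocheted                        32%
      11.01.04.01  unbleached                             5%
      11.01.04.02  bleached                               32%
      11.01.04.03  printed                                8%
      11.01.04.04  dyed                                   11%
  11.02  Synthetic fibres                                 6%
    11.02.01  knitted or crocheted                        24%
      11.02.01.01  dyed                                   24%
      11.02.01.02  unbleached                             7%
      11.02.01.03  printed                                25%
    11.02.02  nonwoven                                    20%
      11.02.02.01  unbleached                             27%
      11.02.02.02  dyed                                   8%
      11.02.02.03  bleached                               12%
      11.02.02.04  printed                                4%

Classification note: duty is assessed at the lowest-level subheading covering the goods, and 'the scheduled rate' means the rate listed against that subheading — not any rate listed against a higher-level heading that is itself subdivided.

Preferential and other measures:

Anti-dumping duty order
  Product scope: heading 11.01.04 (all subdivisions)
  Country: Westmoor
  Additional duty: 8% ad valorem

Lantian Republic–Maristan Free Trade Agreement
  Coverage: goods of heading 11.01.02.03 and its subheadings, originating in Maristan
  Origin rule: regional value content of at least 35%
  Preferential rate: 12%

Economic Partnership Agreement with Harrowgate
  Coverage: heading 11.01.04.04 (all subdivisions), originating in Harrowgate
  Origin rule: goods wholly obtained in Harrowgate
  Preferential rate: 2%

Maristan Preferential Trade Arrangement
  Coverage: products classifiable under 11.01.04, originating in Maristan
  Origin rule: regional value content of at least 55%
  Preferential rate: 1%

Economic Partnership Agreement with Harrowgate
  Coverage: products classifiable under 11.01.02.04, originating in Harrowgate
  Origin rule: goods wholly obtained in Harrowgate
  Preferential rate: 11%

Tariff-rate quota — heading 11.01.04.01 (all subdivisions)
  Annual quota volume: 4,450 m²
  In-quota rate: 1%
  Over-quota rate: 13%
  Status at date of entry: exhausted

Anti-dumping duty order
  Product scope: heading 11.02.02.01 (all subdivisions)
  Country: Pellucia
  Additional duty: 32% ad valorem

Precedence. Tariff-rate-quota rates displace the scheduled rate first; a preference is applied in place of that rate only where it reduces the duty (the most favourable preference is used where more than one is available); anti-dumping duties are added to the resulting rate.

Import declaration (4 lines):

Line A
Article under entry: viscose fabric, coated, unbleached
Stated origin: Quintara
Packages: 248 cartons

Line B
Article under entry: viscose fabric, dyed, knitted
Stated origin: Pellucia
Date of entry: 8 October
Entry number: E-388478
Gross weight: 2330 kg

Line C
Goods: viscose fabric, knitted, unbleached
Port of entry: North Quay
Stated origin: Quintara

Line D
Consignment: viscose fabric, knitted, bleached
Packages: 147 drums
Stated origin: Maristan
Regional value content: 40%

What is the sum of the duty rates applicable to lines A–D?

80%

Line A: viscose → 11.01; coated → 11.01.02; unbleached → 11.01.02.01. Scheduled 24%. No special measure applies. → 24%.
Line B: viscose → 11.01; knitted → 11.01.04; dyed → 11.01.04.04. Scheduled 11%. No special measure applies. → 11%.
Line C: viscose → 11.01; knitted → 11.01.04; unbleached → 11.01.04.01. Scheduled 5%. quota on 11.01.04.01 exhausted → over-quota 13%. → 13%.
Line D: viscose → 11.01; knitted → 11.01.04; bleached → 11.01.04.02. Scheduled 32%. Maristan agreement on 11.01.02.03: 11.01.04.02 not covered; Maristan agreement on 11.01.04: RVC < 55%. → 32%.
Sum: 24% + 11% + 13% + 32% = 80%.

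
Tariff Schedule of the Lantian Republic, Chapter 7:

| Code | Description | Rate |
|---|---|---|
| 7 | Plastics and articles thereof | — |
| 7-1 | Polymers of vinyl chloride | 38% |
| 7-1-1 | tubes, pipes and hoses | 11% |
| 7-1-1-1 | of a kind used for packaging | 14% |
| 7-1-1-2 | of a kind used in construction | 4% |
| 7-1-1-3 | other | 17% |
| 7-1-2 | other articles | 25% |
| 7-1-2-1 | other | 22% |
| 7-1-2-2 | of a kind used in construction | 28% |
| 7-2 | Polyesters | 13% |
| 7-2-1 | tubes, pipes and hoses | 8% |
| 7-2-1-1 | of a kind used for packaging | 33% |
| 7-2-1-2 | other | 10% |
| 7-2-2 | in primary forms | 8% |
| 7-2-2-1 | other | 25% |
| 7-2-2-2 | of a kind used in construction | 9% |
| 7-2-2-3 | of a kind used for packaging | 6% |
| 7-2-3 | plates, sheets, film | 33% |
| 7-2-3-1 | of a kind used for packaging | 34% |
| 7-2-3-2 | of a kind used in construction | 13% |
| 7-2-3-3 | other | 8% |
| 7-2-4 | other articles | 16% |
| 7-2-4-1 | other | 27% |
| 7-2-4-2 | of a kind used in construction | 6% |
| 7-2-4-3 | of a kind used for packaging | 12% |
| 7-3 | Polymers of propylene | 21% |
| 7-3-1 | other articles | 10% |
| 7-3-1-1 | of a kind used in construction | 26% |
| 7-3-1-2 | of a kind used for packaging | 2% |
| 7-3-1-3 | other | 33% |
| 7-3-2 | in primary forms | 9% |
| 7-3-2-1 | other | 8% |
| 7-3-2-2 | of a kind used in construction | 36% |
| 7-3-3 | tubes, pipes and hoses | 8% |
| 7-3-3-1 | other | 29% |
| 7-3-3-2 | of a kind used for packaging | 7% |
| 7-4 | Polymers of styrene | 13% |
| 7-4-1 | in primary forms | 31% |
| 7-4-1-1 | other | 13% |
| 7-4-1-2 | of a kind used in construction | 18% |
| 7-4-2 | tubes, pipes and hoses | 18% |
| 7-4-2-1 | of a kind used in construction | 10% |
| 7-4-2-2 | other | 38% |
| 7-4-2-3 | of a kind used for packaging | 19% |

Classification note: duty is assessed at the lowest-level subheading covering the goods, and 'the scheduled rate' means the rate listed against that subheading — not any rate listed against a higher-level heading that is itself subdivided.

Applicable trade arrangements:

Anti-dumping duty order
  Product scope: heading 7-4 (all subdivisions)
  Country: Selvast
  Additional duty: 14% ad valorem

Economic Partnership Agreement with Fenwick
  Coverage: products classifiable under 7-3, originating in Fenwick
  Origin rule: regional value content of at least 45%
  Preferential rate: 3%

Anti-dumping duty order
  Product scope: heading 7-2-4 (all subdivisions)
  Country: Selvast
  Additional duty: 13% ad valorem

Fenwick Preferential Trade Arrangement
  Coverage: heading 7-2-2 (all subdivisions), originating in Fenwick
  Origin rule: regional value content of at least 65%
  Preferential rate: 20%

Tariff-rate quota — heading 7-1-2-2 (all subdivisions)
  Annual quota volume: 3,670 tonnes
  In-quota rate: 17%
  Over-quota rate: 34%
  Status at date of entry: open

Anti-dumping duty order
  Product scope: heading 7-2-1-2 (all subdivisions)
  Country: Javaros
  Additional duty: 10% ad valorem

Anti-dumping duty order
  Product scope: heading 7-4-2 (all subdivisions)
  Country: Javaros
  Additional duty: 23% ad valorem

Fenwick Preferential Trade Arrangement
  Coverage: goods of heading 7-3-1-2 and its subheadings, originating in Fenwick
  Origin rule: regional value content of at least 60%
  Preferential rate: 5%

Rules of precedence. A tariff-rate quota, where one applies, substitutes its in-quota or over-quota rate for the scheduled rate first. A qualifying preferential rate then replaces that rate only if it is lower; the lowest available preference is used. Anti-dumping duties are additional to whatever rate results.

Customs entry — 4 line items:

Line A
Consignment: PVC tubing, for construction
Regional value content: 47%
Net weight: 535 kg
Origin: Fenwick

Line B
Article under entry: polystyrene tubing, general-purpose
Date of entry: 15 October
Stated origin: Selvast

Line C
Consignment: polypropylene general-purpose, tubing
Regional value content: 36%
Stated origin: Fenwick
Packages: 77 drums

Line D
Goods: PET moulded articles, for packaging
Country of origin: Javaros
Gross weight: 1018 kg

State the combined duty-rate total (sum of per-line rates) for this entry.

97%

Line A: PVC → 7-1; tubing → 7-1-1; for construction → 7-1-1-2. Scheduled 4%. Fenwick agreement on 7-3: 7-1-1-2 not covered; Fenwick agreement on 7-2-2: 7-1-1-2 not covered; Fenwick agreement on 7-3-1-2: 7-1-1-2 not covered. → 4%.
Line B: polystyrene → 7-4; tubing → 7-4-2; general-purpose → 7-4-2-2. Scheduled 38%. anti-dumping (Selvast, 7-4): +14%; total 38% + 14% = 52%. → 52%.
Line C: polypropylene → 7-3; tubing → 7-3-3; general-purpose → 7-3-3-1. Scheduled 29%. Fenwick agreement on 7-3: RVC < 45%; Fenwick agreement on 7-2-2: 7-3-3-1 not covered; Fenwick agreement on 7-3-1-2: 7-3-3-1 not covered. → 29%.
Line D: PET → 7-2; moulded articles → 7-2-4; for packaging → 7-2-4-3. Scheduled 12%. No special measure applies. → 12%.
Sum: 4% + 52% + 29% + 12% = 97%.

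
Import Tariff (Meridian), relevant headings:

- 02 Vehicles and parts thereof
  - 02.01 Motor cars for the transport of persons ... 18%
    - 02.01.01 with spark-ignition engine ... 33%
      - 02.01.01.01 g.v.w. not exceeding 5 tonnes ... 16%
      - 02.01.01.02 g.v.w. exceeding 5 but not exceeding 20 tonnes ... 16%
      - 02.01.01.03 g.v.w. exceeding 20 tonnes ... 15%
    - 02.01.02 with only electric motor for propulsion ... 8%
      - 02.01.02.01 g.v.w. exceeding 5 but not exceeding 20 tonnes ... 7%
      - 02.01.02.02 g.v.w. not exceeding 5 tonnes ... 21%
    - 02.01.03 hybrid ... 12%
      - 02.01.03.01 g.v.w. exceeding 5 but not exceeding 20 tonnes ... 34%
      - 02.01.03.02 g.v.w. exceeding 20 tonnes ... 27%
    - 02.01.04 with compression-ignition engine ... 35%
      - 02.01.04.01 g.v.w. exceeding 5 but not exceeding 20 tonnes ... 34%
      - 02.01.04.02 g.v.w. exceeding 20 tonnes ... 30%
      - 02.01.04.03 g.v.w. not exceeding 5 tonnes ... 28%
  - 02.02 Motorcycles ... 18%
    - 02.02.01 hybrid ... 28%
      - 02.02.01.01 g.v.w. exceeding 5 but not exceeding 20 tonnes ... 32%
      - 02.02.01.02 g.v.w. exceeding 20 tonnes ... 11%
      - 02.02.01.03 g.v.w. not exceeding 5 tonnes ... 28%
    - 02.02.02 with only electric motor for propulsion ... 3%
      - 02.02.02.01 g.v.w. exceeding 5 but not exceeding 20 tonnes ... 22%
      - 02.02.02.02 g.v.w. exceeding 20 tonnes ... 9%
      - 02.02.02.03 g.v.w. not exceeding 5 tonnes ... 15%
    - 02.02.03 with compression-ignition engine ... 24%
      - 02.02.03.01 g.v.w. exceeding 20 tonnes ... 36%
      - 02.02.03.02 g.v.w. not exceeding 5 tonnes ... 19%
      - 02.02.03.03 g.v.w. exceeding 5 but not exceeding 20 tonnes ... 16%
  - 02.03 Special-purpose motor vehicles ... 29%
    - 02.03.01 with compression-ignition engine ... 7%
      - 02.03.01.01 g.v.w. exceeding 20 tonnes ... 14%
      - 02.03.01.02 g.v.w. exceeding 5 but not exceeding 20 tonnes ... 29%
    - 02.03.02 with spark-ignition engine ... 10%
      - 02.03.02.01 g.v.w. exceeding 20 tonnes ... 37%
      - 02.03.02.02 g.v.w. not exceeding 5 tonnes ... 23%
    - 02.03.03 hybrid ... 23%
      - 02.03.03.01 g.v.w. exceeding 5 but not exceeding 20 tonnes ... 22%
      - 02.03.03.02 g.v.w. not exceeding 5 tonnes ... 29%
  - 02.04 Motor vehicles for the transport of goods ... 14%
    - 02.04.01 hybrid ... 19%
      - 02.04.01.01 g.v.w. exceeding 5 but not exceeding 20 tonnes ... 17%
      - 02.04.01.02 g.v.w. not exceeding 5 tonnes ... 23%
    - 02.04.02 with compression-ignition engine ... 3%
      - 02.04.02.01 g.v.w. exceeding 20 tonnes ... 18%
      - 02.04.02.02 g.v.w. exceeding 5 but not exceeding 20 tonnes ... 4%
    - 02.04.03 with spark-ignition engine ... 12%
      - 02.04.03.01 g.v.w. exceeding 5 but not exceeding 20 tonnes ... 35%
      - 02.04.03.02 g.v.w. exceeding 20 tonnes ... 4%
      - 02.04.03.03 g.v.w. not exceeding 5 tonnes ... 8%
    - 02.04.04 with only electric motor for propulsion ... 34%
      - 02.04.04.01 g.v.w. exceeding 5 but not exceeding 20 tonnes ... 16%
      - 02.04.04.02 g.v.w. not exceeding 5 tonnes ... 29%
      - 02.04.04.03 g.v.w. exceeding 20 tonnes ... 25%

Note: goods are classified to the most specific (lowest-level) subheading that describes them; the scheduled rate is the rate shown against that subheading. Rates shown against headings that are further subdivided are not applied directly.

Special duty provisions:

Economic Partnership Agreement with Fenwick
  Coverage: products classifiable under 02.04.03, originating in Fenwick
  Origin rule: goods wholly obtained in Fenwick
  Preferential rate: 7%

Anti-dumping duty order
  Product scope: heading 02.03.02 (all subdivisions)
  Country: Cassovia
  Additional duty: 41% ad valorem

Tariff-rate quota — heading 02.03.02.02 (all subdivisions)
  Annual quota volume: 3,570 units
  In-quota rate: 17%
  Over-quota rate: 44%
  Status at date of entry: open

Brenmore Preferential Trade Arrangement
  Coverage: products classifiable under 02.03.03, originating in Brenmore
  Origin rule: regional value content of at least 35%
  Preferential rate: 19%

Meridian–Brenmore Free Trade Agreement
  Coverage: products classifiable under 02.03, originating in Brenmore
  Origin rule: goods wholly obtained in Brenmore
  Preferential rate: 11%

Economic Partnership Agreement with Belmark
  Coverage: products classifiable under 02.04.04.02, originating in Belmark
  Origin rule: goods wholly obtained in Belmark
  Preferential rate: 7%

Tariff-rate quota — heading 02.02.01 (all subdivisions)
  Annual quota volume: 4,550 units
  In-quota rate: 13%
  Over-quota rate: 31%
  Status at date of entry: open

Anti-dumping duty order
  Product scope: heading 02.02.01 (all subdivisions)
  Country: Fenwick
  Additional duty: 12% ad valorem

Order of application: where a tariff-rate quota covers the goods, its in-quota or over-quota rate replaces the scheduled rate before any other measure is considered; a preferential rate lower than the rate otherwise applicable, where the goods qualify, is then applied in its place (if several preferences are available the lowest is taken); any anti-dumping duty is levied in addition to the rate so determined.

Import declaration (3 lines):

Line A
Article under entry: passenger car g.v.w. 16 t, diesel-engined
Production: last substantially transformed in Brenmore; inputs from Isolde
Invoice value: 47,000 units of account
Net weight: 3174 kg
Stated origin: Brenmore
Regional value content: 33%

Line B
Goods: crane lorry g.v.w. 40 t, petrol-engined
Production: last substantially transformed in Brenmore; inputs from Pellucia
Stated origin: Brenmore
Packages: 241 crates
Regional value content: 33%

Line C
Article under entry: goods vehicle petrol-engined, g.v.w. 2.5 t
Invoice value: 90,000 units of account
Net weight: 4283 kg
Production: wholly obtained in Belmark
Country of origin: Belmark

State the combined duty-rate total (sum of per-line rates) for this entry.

79%

Line A: passenger car → 02.01; diesel-engined → 02.01.04; g.v.w. 16 t → 02.01.04.01. Scheduled 34%. Brenmore agreement on 02.03.03: 02.01.04.01 not covered; Brenmore agreement on 02.03: 02.01.04.01 not covered. → 34%.
Line B: crane lorry → 02.03; petrol-engined → 02.03.02; g.v.w. 40 t → 02.03.02.01. Scheduled 37%. Brenmore agreement on 02.03.03: 02.03.02.01 not covered; Brenmore agreement on 02.03: not wholly obtained. → 37%.
Line C: goods vehicle → 02.04; petrol-engined → 02.04.03; g.v.w. 2.5 t → 02.04.03.03. Scheduled 8%. Belmark agreement on 02.04.04.02: 02.04.03.03 not covered. → 8%.
Sum: 34% + 37% + 8% = 79%.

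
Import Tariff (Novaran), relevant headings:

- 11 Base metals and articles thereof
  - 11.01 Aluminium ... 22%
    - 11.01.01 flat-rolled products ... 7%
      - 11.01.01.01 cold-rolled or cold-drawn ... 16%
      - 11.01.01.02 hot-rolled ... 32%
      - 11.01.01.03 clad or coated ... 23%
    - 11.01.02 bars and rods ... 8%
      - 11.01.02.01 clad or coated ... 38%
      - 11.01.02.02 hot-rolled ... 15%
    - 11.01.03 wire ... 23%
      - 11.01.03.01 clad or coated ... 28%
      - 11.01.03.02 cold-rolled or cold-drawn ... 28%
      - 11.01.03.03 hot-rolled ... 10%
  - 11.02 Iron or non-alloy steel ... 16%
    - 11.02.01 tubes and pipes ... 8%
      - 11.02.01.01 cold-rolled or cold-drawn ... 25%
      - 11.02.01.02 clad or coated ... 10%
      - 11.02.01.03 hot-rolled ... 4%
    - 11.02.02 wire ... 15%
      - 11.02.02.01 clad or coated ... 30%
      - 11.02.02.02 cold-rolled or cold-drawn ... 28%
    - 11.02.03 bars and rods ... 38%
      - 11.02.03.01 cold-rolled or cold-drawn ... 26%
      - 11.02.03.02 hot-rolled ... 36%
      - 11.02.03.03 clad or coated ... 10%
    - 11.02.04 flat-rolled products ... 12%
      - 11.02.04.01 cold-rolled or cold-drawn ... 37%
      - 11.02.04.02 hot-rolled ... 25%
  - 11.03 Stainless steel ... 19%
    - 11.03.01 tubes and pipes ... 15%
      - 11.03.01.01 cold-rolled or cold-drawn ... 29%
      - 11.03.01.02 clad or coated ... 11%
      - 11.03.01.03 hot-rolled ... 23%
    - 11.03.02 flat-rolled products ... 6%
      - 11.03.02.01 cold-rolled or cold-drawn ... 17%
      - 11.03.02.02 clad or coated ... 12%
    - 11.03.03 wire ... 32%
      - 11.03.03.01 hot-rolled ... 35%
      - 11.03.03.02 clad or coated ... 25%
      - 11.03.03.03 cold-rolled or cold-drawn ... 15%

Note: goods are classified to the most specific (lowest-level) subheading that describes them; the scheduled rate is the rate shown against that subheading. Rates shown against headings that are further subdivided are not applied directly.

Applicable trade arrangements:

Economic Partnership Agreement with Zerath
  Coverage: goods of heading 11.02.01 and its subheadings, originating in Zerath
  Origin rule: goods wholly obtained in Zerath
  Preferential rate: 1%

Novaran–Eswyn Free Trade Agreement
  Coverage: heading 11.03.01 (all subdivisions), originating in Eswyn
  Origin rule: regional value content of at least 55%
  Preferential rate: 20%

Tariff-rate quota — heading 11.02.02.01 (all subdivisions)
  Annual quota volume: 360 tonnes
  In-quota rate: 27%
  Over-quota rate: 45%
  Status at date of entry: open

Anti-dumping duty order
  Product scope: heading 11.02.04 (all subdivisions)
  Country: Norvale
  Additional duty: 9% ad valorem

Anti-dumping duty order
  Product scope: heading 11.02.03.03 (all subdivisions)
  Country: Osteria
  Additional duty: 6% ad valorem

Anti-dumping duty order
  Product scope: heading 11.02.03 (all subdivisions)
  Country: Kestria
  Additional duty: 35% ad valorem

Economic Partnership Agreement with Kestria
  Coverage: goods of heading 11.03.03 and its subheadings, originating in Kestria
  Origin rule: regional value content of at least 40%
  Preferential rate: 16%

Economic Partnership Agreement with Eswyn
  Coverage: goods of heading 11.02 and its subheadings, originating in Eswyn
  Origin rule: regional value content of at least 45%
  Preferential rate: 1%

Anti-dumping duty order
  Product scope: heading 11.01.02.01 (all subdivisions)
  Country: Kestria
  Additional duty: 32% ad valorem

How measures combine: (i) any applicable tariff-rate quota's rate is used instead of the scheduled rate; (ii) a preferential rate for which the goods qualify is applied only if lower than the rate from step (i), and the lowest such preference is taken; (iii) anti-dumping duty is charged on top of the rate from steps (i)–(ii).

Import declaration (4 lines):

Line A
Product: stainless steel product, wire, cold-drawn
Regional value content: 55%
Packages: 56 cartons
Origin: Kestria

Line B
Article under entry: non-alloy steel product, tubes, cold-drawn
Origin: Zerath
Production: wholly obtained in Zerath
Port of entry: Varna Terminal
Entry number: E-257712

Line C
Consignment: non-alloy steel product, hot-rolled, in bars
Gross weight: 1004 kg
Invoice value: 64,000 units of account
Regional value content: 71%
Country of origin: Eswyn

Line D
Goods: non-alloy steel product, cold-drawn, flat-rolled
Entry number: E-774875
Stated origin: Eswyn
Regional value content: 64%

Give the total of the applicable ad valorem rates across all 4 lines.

Line A: stainless steel → 11.03; wire → 11.03.03; cold-drawn → 11.03.03.03. Scheduled 15%. Kestria agreement on 11.03.03: RVC ≥ 40% → 16% available; preference 16% not lower than 15% → no reduction. → 15%.
Line B: non-alloy steel → 11.02; tubes → 11.02.01; cold-drawn → 11.02.01.01. Scheduled 25%. Zerath agreement on 11.02.01: wholly obtained → 1% available; preferential 1%. → 1%.
Line C: non-alloy steel → 11.02; in bars → 11.02.03; hot-rolled → 11.02.03.02. Scheduled 36%. Eswyn agreement on 11.03.01: 11.02.03.02 not covered; Eswyn agreement on 11.02: RVC ≥ 45% → 1% available; preferential 1%. → 1%.
Line D: non-alloy steel → 11.02; flat-rolled → 11.02.04; cold-drawn → 11.02.04.01. Scheduled 37%. Eswyn agreement on 11.03.01: 11.02.04.01 not covered; Eswyn agreement on 11.02: RVC ≥ 45% → 1% available; preferential 1%. → 1%.
Sum: 15% + 1% + 1% + 1% = 18%.

18%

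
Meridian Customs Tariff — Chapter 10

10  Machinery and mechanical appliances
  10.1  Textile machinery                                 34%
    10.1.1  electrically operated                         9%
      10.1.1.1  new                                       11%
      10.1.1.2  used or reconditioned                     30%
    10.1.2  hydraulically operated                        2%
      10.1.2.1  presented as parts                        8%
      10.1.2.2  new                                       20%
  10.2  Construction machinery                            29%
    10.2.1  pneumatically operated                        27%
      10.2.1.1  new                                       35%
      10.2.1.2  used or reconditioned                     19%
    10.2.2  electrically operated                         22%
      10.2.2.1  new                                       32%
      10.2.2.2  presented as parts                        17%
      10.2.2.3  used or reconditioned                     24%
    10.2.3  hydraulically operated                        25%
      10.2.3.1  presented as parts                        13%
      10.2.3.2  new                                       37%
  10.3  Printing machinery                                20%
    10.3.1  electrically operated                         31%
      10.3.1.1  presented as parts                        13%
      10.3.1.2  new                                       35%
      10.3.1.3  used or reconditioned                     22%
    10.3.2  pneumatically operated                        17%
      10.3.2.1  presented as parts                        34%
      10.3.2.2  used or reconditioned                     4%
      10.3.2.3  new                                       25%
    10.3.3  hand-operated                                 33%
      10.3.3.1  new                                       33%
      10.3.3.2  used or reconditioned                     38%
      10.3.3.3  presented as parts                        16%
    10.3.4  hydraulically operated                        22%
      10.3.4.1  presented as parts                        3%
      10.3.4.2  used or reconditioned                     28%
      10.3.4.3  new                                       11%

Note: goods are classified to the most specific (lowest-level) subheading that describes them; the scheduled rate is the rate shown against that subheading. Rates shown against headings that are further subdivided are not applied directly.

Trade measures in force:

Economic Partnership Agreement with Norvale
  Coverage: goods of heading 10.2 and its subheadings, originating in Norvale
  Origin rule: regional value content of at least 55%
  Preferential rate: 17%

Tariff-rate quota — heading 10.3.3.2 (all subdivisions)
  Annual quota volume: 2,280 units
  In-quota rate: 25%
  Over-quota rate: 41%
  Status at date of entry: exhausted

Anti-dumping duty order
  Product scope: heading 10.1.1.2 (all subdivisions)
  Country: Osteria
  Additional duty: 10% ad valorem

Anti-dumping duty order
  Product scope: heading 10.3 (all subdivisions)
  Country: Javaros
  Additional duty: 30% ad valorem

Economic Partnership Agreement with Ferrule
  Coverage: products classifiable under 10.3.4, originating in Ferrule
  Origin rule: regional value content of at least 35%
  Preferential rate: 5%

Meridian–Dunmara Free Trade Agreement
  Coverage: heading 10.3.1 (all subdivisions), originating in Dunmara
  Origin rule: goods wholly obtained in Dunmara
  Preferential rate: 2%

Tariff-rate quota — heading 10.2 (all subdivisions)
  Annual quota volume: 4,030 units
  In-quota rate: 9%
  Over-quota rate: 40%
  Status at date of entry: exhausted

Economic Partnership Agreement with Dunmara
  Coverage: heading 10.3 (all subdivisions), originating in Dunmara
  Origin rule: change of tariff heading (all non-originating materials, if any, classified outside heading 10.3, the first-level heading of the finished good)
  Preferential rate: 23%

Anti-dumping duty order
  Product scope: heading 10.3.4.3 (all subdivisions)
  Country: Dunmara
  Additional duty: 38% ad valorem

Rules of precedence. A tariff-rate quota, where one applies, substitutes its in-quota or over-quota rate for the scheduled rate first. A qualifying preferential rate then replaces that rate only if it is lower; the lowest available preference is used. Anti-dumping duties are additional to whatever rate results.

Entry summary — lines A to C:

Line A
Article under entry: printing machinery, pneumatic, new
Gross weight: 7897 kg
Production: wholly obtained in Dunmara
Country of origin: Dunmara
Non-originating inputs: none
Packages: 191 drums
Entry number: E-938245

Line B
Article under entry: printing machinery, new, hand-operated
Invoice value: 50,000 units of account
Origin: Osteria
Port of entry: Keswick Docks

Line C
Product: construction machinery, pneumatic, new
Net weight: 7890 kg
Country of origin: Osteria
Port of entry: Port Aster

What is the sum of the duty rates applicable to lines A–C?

96%

Line A: printing → 10.3; pneumatic → 10.3.2; new → 10.3.2.3. Scheduled 25%. Dunmara agreement on 10.3.1: 10.3.2.3 not covered; Dunmara agreement on 10.3: CTH met → 23% available; preferential 23%. → 23%.
Line B: printing → 10.3; hand-operated → 10.3.3; new → 10.3.3.1. Scheduled 33%. No special measure applies. → 33%.
Line C: construction → 10.2; pneumatic → 10.2.1; new → 10.2.1.1. Scheduled 35%. quota on 10.2 exhausted → over-quota 40%. → 40%.
Sum: 23% + 33% + 40% = 96%.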